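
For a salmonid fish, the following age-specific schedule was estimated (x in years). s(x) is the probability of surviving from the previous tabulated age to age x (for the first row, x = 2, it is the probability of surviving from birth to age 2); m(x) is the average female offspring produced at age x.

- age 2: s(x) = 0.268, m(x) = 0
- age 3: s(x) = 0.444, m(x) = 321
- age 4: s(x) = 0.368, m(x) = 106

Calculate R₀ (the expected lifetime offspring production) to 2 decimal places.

42.84

Survivorship from birth: l_x = s_2·s_3·…·s_x.
  l_2 = 0.26800
  l_3 = 0.11899
  l_4 = 0.04379
R₀ = Σ l_x m(x):
  age 2: 0.26800 × 0 = 0.0000
  age 3: 0.11899 × 321 = 38.1958
  age 4: 0.04379 × 106 = 4.6417
R₀ = 0.0000 + 38.1958 + 4.6417 = 42.8375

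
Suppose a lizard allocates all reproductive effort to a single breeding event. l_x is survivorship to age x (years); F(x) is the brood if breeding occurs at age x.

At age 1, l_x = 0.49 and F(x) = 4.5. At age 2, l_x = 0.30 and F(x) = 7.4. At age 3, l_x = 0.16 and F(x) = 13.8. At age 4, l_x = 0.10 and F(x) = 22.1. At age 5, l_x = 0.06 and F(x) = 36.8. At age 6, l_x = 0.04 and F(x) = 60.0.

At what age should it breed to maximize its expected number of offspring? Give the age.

6

Expected offspring if breeding at age x = l_x × F(x):
  age 1: 0.49 × 4.5 = 2.205
  age 2: 0.30 × 7.4 = 2.220
  age 3: 0.16 × 13.8 = 2.208
  age 4: 0.10 × 22.1 = 2.210
  age 5: 0.06 × 36.8 = 2.208
  age 6: 0.04 × 60.0 = 2.400
Maximum at age 6 (2.400).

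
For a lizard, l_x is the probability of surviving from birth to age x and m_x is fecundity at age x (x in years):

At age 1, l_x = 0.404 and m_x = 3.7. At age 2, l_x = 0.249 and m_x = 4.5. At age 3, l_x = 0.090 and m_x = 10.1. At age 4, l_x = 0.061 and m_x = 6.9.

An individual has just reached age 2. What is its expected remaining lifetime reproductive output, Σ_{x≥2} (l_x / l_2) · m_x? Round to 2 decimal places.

l_2 = 0.249. Conditional survival from age 2 to x is l_x / l_2.
  x=2: (0.249/0.249) × 4.5 = 4.5000
  x=3: (0.090/0.249) × 10.1 = 3.6506
  x=4: (0.061/0.249) × 6.9 = 1.6904
Sum = 4.5000 + 3.6506 + 1.6904 = 9.8410

9.84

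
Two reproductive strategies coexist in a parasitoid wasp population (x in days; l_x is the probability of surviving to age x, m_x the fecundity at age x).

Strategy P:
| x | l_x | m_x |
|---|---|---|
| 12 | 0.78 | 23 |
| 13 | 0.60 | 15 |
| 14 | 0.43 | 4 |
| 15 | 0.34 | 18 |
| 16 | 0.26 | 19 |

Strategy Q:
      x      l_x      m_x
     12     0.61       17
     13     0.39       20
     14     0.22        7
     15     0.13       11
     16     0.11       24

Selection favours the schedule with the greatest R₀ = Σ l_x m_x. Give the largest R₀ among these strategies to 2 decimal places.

Strategy P: R₀ = 0.78×23 + 0.60×15 + 0.43×4 + 0.34×18 + 0.26×19 = 39.7200
Strategy Q: R₀ = 0.61×17 + 0.39×20 + 0.22×7 + 0.13×11 + 0.11×24 = 23.7800
Highest R₀: strategy P with 39.7200.

39.72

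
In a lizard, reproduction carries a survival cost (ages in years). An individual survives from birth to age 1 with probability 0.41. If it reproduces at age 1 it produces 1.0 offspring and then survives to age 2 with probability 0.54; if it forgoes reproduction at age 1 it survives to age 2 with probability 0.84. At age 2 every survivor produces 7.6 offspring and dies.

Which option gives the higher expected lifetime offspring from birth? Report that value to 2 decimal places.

breed at age 1: R₀ = 0.41 × (1.0 + 0.54 × 7.6) = 0.41 × 5.1040 = 2.0926
delay to age 2: R₀ = 0.41 × (0.84 × 7.6) = 0.41 × 6.3840 = 2.6174
Higher: delay to age 2 (2.6174).

2.62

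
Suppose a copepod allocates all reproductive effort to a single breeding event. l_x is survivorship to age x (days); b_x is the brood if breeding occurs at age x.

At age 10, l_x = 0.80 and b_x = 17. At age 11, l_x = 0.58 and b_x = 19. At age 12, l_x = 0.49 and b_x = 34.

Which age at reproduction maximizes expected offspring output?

Expected offspring if breeding at age x = l_x × b_x:
  age 10: 0.80 × 17 = 13.600
  age 11: 0.58 × 19 = 11.020
  age 12: 0.49 × 34 = 16.660
Maximum at age 12 (16.660).

12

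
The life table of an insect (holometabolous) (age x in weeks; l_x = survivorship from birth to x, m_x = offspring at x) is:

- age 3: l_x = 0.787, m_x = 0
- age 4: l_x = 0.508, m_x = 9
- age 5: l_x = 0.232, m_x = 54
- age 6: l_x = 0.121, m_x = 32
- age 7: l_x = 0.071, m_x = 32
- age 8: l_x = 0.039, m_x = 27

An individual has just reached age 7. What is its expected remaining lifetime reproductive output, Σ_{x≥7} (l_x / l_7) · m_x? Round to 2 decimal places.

46.83

l_7 = 0.071. Conditional survival from age 7 to x is l_x / l_7.
  x=7: (0.071/0.071) × 32 = 32.0000
  x=8: (0.039/0.071) × 27 = 14.8310
Sum = 32.0000 + 14.8310 = 46.8310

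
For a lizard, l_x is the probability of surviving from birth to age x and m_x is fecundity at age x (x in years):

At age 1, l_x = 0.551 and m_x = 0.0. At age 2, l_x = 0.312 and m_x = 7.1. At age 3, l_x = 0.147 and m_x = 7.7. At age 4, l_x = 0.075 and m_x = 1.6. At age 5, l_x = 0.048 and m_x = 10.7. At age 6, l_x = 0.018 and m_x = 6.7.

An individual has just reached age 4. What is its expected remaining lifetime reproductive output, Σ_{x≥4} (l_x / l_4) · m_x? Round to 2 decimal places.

l_4 = 0.075. Conditional survival from age 4 to x is l_x / l_4.
  x=4: (0.075/0.075) × 1.6 = 1.6000
  x=5: (0.048/0.075) × 10.7 = 6.8480
  x=6: (0.018/0.075) × 6.7 = 1.6080
Sum = 1.6000 + 6.8480 + 1.6080 = 10.0560

10.06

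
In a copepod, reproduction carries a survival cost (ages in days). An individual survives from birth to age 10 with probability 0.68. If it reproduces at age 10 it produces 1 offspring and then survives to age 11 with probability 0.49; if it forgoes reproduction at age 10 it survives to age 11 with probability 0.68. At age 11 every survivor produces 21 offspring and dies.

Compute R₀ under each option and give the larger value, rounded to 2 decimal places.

9.71

breed at age 10: R₀ = 0.68 × (1 + 0.49 × 21) = 0.68 × 11.2900 = 7.6772
delay to age 11: R₀ = 0.68 × (0.68 × 21) = 0.68 × 14.2800 = 9.7104
Higher: delay to age 11 (9.7104).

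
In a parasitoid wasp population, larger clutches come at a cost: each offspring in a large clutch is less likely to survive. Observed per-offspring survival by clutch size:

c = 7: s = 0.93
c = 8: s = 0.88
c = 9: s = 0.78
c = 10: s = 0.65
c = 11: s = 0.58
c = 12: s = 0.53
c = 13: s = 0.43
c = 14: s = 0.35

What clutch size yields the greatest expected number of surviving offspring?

Expected surviving offspring = c × s(c):
  c=7: 7 × 0.93 = 6.510
  c=8: 8 × 0.88 = 7.040
  c=9: 9 × 0.78 = 7.020
  c=10: 10 × 0.65 = 6.500
  c=11: 11 × 0.58 = 6.380
  c=12: 12 × 0.53 = 6.360
  c=13: 13 × 0.43 = 5.590
  c=14: 14 × 0.35 = 4.900
Maximum at c = 8 (7.040 surviving offspring).

8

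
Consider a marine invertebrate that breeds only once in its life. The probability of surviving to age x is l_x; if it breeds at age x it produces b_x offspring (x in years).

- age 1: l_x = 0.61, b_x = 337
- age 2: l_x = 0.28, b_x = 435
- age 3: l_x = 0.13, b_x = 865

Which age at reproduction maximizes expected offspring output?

Expected offspring if breeding at age x = l_x × b_x:
  age 1: 0.61 × 337 = 205.570
  age 2: 0.28 × 435 = 121.800
  age 3: 0.13 × 865 = 112.450
Maximum at age 1 (205.570).

1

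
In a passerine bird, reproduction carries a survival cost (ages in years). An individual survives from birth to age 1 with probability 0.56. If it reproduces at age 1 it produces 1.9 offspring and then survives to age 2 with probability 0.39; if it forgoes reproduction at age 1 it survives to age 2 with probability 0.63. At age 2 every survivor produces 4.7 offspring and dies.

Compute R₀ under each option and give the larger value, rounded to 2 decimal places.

2.09

breed at age 1: R₀ = 0.56 × (1.9 + 0.39 × 4.7) = 0.56 × 3.7330 = 2.0905
delay to age 2: R₀ = 0.56 × (0.63 × 4.7) = 0.56 × 2.9610 = 1.6582
Higher: breed at age 1 (2.0905).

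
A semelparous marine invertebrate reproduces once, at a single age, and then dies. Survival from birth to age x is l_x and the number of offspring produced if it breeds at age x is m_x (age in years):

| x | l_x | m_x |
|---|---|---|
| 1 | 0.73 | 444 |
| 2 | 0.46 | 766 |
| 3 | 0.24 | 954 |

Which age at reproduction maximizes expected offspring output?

Expected offspring if breeding at age x = l_x × m_x:
  age 1: 0.73 × 444 = 324.120
  age 2: 0.46 × 766 = 352.360
  age 3: 0.24 × 954 = 228.960
Maximum at age 2 (352.360).

2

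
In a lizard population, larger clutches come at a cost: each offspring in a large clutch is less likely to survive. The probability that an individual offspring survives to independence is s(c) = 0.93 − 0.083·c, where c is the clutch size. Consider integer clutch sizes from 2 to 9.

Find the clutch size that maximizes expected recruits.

6

Expected recruits = c × s(c):
  c=2: 2 × 0.764 = 1.528
  c=3: 3 × 0.681 = 2.043
  c=4: 4 × 0.598 = 2.392
  c=5: 5 × 0.515 = 2.575
  c=6: 6 × 0.432 = 2.592
  c=7: 7 × 0.349 = 2.443
  c=8: 8 × 0.266 = 2.128
  c=9: 9 × 0.183 = 1.647
Maximum at c = 6 (2.592 recruits).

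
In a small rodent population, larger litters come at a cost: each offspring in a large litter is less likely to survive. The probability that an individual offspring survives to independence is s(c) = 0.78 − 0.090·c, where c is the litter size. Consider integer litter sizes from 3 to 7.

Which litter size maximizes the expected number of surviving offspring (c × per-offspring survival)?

4

Expected surviving offspring = c × s(c):
  c=3: 3 × 0.510 = 1.530
  c=4: 4 × 0.420 = 1.680
  c=5: 5 × 0.330 = 1.650
  c=6: 6 × 0.240 = 1.440
  c=7: 7 × 0.150 = 1.050
Maximum at c = 4 (1.680 surviving offspring).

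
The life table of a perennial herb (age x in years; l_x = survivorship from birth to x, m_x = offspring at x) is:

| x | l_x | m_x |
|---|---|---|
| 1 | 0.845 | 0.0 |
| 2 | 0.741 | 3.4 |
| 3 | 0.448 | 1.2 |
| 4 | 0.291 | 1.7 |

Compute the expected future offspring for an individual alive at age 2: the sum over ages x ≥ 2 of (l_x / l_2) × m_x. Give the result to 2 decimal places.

4.79

l_2 = 0.741. Conditional survival from age 2 to x is l_x / l_2.
  x=2: (0.741/0.741) × 3.4 = 3.4000
  x=3: (0.448/0.741) × 1.2 = 0.7255
  x=4: (0.291/0.741) × 1.7 = 0.6676
Sum = 3.4000 + 0.7255 + 0.6676 = 4.7931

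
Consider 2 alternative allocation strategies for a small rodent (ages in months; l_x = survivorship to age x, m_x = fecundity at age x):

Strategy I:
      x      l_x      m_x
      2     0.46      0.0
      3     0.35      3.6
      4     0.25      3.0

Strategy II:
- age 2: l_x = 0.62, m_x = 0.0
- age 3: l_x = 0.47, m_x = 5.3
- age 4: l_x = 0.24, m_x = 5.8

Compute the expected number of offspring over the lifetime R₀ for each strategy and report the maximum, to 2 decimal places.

3.88

Strategy I: R₀ = 0.46×0.0 + 0.35×3.6 + 0.25×3.0 = 2.0100
Strategy II: R₀ = 0.62×0.0 + 0.47×5.3 + 0.24×5.8 = 3.8830
Highest R₀: strategy II with 3.8830.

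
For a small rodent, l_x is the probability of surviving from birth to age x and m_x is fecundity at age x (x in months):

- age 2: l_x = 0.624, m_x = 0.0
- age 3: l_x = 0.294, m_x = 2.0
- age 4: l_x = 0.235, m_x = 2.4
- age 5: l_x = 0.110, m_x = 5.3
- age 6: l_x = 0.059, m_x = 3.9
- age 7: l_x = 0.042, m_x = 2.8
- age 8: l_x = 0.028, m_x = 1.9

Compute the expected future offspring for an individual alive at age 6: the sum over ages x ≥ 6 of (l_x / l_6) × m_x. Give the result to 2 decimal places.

6.79

l_6 = 0.059. Conditional survival from age 6 to x is l_x / l_6.
  x=6: (0.059/0.059) × 3.9 = 3.9000
  x=7: (0.042/0.059) × 2.8 = 1.9932
  x=8: (0.028/0.059) × 1.9 = 0.9017
Sum = 3.9000 + 1.9932 + 0.9017 = 6.7949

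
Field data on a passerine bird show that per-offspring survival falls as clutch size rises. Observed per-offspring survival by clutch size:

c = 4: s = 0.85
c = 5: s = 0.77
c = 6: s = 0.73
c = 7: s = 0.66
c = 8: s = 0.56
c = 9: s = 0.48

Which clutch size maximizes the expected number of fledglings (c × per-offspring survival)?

7

Expected fledglings = c × s(c):
  c=4: 4 × 0.85 = 3.400
  c=5: 5 × 0.77 = 3.850
  c=6: 6 × 0.73 = 4.380
  c=7: 7 × 0.66 = 4.620
  c=8: 8 × 0.56 = 4.480
  c=9: 9 × 0.48 = 4.320
Maximum at c = 7 (4.620 fledglings).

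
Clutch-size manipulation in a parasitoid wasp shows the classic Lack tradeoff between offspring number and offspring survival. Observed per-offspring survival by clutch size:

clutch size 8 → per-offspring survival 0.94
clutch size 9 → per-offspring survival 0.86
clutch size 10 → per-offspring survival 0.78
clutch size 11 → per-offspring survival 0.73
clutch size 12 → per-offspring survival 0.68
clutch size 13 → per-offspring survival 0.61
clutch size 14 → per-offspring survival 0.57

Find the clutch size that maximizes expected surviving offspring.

Expected surviving offspring = c × s(c):
  c=8: 8 × 0.94 = 7.520
  c=9: 9 × 0.86 = 7.740
  c=10: 10 × 0.78 = 7.800
  c=11: 11 × 0.73 = 8.030
  c=12: 12 × 0.68 = 8.160
  c=13: 13 × 0.61 = 7.930
  c=14: 14 × 0.57 = 7.980
Maximum at c = 12 (8.160 surviving offspring).

12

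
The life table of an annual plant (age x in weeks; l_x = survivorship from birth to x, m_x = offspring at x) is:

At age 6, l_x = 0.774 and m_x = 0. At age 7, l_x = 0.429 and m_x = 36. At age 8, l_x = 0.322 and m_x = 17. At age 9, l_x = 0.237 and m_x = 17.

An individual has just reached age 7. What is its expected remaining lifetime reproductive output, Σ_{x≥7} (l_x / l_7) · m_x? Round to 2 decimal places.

58.15

l_7 = 0.429. Conditional survival from age 7 to x is l_x / l_7.
  x=7: (0.429/0.429) × 36 = 36.0000
  x=8: (0.322/0.429) × 17 = 12.7599
  x=9: (0.237/0.429) × 17 = 9.3916
Sum = 36.0000 + 12.7599 + 9.3916 = 58.1515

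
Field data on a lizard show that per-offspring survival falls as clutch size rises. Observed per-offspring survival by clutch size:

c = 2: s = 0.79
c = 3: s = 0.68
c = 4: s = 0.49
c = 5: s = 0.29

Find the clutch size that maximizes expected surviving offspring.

3

Expected surviving offspring = c × s(c):
  c=2: 2 × 0.79 = 1.580
  c=3: 3 × 0.68 = 2.040
  c=4: 4 × 0.49 = 1.960
  c=5: 5 × 0.29 = 1.450
Maximum at c = 3 (2.040 surviving offspring).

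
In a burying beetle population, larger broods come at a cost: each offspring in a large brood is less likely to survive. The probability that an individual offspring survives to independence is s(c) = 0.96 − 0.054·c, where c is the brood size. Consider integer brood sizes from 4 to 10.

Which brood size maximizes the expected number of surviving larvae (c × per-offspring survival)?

9

Expected surviving larvae = c × s(c):
  c=4: 4 × 0.744 = 2.976
  c=5: 5 × 0.690 = 3.450
  c=6: 6 × 0.636 = 3.816
  c=7: 7 × 0.582 = 4.074
  c=8: 8 × 0.528 = 4.224
  c=9: 9 × 0.474 = 4.266
  c=10: 10 × 0.420 = 4.200
Maximum at c = 9 (4.266 surviving larvae).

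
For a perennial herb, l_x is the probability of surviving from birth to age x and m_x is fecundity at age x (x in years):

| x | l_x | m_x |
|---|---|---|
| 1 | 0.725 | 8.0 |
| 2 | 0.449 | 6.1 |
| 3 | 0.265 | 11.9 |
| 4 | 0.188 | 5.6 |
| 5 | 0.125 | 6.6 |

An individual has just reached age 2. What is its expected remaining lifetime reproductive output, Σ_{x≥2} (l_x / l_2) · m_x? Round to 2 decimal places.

l_2 = 0.449. Conditional survival from age 2 to x is l_x / l_2.
  x=2: (0.449/0.449) × 6.1 = 6.1000
  x=3: (0.265/0.449) × 11.9 = 7.0234
  x=4: (0.188/0.449) × 5.6 = 2.3448
  x=5: (0.125/0.449) × 6.6 = 1.8374
Sum = 6.1000 + 7.0234 + 2.3448 + 1.8374 = 17.3056

17.31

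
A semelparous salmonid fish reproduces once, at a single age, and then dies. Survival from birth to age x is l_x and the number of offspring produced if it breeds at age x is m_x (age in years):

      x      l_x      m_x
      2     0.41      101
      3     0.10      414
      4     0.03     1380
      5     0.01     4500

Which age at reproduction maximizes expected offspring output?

Expected offspring if breeding at age x = l_x × m_x:
  age 2: 0.41 × 101 = 41.410
  age 3: 0.10 × 414 = 41.400
  age 4: 0.03 × 1380 = 41.400
  age 5: 0.01 × 4500 = 45.000
Maximum at age 5 (45.000).

5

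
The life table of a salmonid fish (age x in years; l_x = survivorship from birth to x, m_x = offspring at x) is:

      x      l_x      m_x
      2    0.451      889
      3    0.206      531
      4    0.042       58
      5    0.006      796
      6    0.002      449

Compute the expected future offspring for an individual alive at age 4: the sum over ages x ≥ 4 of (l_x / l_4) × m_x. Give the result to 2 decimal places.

l_4 = 0.042. Conditional survival from age 4 to x is l_x / l_4.
  x=4: (0.042/0.042) × 58 = 58.0000
  x=5: (0.006/0.042) × 796 = 113.7143
  x=6: (0.002/0.042) × 449 = 21.3810
Sum = 58.0000 + 113.7143 + 21.3810 = 193.0952

193.10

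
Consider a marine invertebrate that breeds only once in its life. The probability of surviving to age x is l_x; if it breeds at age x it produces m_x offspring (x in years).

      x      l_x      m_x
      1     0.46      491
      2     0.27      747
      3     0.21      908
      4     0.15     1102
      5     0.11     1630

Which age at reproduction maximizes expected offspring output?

Expected offspring if breeding at age x = l_x × m_x:
  age 1: 0.46 × 491 = 225.860
  age 2: 0.27 × 747 = 201.690
  age 3: 0.21 × 908 = 190.680
  age 4: 0.15 × 1102 = 165.300
  age 5: 0.11 × 1630 = 179.300
Maximum at age 1 (225.860).

1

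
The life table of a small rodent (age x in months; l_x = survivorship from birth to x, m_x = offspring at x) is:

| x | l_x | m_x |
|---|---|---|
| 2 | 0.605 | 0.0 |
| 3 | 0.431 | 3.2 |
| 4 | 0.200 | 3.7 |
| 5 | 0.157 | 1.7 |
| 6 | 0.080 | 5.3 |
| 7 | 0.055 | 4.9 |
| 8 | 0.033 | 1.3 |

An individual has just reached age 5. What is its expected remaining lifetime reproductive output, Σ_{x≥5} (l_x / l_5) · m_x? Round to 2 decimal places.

l_5 = 0.157. Conditional survival from age 5 to x is l_x / l_5.
  x=5: (0.157/0.157) × 1.7 = 1.7000
  x=6: (0.080/0.157) × 5.3 = 2.7006
  x=7: (0.055/0.157) × 4.9 = 1.7166
  x=8: (0.033/0.157) × 1.3 = 0.2732
Sum = 1.7000 + 2.7006 + 1.7166 + 0.2732 = 6.3904

6.39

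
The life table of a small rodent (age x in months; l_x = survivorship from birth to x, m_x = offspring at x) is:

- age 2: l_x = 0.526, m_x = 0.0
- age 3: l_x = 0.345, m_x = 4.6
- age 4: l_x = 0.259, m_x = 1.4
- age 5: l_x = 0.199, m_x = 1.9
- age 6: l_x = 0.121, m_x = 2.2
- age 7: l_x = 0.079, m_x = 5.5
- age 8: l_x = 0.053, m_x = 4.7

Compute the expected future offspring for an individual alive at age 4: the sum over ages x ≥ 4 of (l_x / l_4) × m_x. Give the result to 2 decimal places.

l_4 = 0.259. Conditional survival from age 4 to x is l_x / l_4.
  x=4: (0.259/0.259) × 1.4 = 1.4000
  x=5: (0.199/0.259) × 1.9 = 1.4598
  x=6: (0.121/0.259) × 2.2 = 1.0278
  x=7: (0.079/0.259) × 5.5 = 1.6776
  x=8: (0.053/0.259) × 4.7 = 0.9618
Sum = 1.4000 + 1.4598 + 1.0278 + 1.6776 + 0.9618 = 6.5270

6.53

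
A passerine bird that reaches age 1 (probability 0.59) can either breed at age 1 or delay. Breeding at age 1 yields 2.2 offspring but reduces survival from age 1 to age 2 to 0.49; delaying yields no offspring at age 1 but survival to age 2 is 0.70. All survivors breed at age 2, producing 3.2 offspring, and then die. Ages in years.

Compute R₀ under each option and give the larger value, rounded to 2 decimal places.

breed at age 1: R₀ = 0.59 × (2.2 + 0.49 × 3.2) = 0.59 × 3.7680 = 2.2231
delay to age 2: R₀ = 0.59 × (0.70 × 3.2) = 0.59 × 2.2400 = 1.3216
Higher: breed at age 1 (2.2231).

2.22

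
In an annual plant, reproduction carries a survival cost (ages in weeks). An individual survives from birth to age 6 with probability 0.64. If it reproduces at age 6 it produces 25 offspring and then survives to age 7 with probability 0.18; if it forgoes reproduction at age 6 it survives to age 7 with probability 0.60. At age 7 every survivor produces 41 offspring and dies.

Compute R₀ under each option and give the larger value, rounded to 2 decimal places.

breed at age 6: R₀ = 0.64 × (25 + 0.18 × 41) = 0.64 × 32.3800 = 20.7232
delay to age 7: R₀ = 0.64 × (0.60 × 41) = 0.64 × 24.6000 = 15.7440
Higher: breed at age 6 (20.7232).

20.72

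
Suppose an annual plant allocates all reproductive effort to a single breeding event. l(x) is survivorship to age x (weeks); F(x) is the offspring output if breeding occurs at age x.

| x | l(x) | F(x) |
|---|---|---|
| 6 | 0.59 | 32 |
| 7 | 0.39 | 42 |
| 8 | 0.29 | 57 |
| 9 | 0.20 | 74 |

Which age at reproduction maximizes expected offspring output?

Expected offspring if breeding at age x = l(x) × F(x):
  age 6: 0.59 × 32 = 18.880
  age 7: 0.39 × 42 = 16.380
  age 8: 0.29 × 57 = 16.530
  age 9: 0.20 × 74 = 14.800
Maximum at age 6 (18.880).

6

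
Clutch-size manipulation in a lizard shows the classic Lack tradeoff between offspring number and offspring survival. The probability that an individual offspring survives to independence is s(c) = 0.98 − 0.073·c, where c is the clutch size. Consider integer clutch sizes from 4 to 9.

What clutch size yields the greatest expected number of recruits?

7

Expected recruits = c × s(c):
  c=4: 4 × 0.688 = 2.752
  c=5: 5 × 0.615 = 3.075
  c=6: 6 × 0.542 = 3.252
  c=7: 7 × 0.469 = 3.283
  c=8: 8 × 0.396 = 3.168
  c=9: 9 × 0.323 = 2.907
Maximum at c = 7 (3.283 recruits).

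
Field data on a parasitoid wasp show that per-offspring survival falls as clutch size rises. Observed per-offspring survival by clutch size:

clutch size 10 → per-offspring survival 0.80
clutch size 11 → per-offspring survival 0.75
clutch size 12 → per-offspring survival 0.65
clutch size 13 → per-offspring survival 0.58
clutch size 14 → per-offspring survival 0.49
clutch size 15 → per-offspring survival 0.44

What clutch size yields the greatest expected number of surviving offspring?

Expected surviving offspring = c × s(c):
  c=10: 10 × 0.80 = 8.000
  c=11: 11 × 0.75 = 8.250
  c=12: 12 × 0.65 = 7.800
  c=13: 13 × 0.58 = 7.540
  c=14: 14 × 0.49 = 6.860
  c=15: 15 × 0.44 = 6.600
Maximum at c = 11 (8.250 surviving offspring).

11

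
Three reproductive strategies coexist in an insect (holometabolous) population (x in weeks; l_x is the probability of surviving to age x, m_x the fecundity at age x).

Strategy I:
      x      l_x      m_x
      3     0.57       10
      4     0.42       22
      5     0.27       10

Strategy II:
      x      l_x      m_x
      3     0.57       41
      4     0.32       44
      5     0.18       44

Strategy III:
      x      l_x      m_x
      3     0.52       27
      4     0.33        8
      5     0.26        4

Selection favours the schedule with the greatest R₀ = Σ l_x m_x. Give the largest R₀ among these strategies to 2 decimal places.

Strategy I: R₀ = 0.57×10 + 0.42×22 + 0.27×10 = 17.6400
Strategy II: R₀ = 0.57×41 + 0.32×44 + 0.18×44 = 45.3700
Strategy III: R₀ = 0.52×27 + 0.33×8 + 0.26×4 = 17.7200
Highest R₀: strategy II with 45.3700.

45.37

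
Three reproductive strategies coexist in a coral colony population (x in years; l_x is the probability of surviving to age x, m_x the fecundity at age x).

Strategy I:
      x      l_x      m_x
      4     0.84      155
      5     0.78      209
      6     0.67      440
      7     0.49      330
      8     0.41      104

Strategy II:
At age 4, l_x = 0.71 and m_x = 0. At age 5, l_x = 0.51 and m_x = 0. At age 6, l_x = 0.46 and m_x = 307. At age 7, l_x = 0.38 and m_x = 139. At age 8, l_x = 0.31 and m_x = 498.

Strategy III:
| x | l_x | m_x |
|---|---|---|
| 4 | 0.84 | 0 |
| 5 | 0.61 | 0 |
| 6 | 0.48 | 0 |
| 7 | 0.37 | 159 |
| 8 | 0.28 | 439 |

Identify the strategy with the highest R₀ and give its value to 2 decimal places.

Strategy I: R₀ = 0.84×155 + 0.78×209 + 0.67×440 + 0.49×330 + 0.41×104 = 792.3600
Strategy II: R₀ = 0.71×0 + 0.51×0 + 0.46×307 + 0.38×139 + 0.31×498 = 348.4200
Strategy III: R₀ = 0.84×0 + 0.61×0 + 0.48×0 + 0.37×159 + 0.28×439 = 181.7500
Highest R₀: strategy I with 792.3600.

792.36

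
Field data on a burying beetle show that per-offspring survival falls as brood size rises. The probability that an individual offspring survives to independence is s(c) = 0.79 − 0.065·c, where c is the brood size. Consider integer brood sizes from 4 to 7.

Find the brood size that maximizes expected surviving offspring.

Expected surviving offspring = c × s(c):
  c=4: 4 × 0.530 = 2.120
  c=5: 5 × 0.465 = 2.325
  c=6: 6 × 0.400 = 2.400
  c=7: 7 × 0.335 = 2.345
Maximum at c = 6 (2.400 surviving offspring).

6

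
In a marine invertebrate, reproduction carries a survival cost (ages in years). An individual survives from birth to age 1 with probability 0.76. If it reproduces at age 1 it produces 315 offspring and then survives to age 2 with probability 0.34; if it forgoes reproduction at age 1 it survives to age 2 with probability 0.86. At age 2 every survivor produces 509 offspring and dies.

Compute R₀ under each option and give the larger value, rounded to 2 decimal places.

370.93

breed at age 1: R₀ = 0.76 × (315 + 0.34 × 509) = 0.76 × 488.0600 = 370.9256
delay to age 2: R₀ = 0.76 × (0.86 × 509) = 0.76 × 437.7400 = 332.6824
Higher: breed at age 1 (370.9256).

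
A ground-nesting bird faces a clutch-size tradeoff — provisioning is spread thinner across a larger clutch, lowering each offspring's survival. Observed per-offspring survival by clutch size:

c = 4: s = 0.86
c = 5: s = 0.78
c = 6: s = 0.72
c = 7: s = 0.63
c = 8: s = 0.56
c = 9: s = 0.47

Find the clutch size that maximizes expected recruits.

8

Expected recruits = c × s(c):
  c=4: 4 × 0.86 = 3.440
  c=5: 5 × 0.78 = 3.900
  c=6: 6 × 0.72 = 4.320
  c=7: 7 × 0.63 = 4.410
  c=8: 8 × 0.56 = 4.480
  c=9: 9 × 0.47 = 4.230
Maximum at c = 8 (4.480 recruits).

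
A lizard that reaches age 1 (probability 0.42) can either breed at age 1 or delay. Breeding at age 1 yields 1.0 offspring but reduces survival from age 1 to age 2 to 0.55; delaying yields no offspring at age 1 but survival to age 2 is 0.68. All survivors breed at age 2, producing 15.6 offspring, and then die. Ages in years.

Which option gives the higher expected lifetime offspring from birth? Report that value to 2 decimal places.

4.46

breed at age 1: R₀ = 0.42 × (1.0 + 0.55 × 15.6) = 0.42 × 9.5800 = 4.0236
delay to age 2: R₀ = 0.42 × (0.68 × 15.6) = 0.42 × 10.6080 = 4.4554
Higher: delay to age 2 (4.4554).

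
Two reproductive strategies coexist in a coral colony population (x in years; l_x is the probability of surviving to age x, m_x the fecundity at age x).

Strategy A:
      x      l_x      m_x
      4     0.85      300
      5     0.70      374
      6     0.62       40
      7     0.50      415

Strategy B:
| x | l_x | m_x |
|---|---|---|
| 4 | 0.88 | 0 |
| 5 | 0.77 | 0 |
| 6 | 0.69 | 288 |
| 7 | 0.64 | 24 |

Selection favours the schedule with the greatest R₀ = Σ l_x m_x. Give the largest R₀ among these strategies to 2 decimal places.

Strategy A: R₀ = 0.85×300 + 0.70×374 + 0.62×40 + 0.50×415 = 749.1000
Strategy B: R₀ = 0.88×0 + 0.77×0 + 0.69×288 + 0.64×24 = 214.0800
Highest R₀: strategy A with 749.1000.

749.10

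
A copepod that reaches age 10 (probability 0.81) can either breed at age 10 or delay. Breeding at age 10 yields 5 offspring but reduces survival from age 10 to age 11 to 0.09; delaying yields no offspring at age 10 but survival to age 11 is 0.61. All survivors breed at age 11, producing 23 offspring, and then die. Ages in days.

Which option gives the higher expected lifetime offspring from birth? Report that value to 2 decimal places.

11.36

breed at age 10: R₀ = 0.81 × (5 + 0.09 × 23) = 0.81 × 7.0700 = 5.7267
delay to age 11: R₀ = 0.81 × (0.61 × 23) = 0.81 × 14.0300 = 11.3643
Higher: delay to age 11 (11.3643).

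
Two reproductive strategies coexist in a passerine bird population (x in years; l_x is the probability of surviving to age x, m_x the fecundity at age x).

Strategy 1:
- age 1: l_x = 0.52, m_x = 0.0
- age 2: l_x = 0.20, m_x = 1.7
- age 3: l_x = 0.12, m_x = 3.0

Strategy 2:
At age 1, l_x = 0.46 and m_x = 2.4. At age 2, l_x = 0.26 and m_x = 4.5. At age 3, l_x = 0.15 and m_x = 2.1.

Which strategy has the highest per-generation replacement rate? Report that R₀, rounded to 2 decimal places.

2.59

Strategy 1: R₀ = 0.52×0.0 + 0.20×1.7 + 0.12×3.0 = 0.7000
Strategy 2: R₀ = 0.46×2.4 + 0.26×4.5 + 0.15×2.1 = 2.5890
Highest R₀: strategy 2 with 2.5890.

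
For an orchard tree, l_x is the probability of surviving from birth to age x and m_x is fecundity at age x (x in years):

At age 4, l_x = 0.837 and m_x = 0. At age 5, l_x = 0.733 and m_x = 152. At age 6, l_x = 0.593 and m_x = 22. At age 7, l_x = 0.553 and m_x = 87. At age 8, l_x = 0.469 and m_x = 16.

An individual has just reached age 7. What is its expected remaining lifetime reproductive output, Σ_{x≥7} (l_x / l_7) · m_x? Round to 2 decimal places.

l_7 = 0.553. Conditional survival from age 7 to x is l_x / l_7.
  x=7: (0.553/0.553) × 87 = 87.0000
  x=8: (0.469/0.553) × 16 = 13.5696
Sum = 87.0000 + 13.5696 = 100.5696

100.57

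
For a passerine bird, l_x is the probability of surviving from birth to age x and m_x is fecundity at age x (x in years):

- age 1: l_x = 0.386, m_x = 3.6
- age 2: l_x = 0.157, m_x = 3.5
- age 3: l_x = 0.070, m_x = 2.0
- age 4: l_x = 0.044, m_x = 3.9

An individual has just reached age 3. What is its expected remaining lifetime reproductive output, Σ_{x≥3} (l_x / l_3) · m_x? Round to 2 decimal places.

4.45

l_3 = 0.070. Conditional survival from age 3 to x is l_x / l_3.
  x=3: (0.070/0.070) × 2.0 = 2.0000
  x=4: (0.044/0.070) × 3.9 = 2.4514
Sum = 2.0000 + 2.4514 = 4.4514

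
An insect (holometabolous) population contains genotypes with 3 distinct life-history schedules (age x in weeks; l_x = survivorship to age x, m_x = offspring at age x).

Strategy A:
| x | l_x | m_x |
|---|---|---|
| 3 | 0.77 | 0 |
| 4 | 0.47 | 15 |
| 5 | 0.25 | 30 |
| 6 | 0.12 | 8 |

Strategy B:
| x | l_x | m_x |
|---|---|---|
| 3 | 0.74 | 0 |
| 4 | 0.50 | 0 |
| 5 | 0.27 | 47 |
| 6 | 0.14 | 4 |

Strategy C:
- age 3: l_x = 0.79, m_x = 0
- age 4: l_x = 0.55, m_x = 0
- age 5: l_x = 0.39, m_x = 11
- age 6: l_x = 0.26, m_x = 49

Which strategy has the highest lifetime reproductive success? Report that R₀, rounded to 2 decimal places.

17.03

Strategy A: R₀ = 0.77×0 + 0.47×15 + 0.25×30 + 0.12×8 = 15.5100
Strategy B: R₀ = 0.74×0 + 0.50×0 + 0.27×47 + 0.14×4 = 13.2500
Strategy C: R₀ = 0.79×0 + 0.55×0 + 0.39×11 + 0.26×49 = 17.0300
Highest R₀: strategy C with 17.0300.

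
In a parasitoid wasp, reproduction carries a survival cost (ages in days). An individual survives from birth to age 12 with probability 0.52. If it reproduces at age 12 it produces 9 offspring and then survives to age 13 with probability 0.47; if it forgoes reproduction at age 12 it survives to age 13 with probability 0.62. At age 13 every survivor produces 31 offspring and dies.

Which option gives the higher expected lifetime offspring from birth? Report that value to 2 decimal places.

12.26

breed at age 12: R₀ = 0.52 × (9 + 0.47 × 31) = 0.52 × 23.5700 = 12.2564
delay to age 13: R₀ = 0.52 × (0.62 × 31) = 0.52 × 19.2200 = 9.9944
Higher: breed at age 12 (12.2564).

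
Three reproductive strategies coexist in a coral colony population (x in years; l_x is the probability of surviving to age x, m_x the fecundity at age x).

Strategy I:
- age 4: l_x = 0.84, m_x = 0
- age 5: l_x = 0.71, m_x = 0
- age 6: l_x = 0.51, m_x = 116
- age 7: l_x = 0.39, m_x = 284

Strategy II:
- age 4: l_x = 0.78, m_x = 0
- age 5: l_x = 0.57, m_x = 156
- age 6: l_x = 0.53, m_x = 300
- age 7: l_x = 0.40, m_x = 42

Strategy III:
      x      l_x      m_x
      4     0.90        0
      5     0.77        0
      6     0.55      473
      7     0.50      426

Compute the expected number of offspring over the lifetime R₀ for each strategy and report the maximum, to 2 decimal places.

Strategy I: R₀ = 0.84×0 + 0.71×0 + 0.51×116 + 0.39×284 = 169.9200
Strategy II: R₀ = 0.78×0 + 0.57×156 + 0.53×300 + 0.40×42 = 264.7200
Strategy III: R₀ = 0.90×0 + 0.77×0 + 0.55×473 + 0.50×426 = 473.1500
Highest R₀: strategy III with 473.1500.

473.15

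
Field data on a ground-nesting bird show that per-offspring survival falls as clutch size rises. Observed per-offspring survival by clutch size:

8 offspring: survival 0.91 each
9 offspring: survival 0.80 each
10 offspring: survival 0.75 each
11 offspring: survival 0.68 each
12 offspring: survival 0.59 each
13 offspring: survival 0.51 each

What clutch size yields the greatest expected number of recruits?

Expected recruits = c × s(c):
  c=8: 8 × 0.91 = 7.280
  c=9: 9 × 0.80 = 7.200
  c=10: 10 × 0.75 = 7.500
  c=11: 11 × 0.68 = 7.480
  c=12: 12 × 0.59 = 7.080
  c=13: 13 × 0.51 = 6.630
Maximum at c = 10 (7.500 recruits).

10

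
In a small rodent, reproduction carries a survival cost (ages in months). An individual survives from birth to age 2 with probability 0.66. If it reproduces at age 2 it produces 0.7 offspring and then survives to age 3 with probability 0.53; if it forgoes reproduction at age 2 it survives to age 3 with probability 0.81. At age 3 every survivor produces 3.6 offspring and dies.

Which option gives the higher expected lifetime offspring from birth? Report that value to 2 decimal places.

breed at age 2: R₀ = 0.66 × (0.7 + 0.53 × 3.6) = 0.66 × 2.6080 = 1.7213
delay to age 3: R₀ = 0.66 × (0.81 × 3.6) = 0.66 × 2.9160 = 1.9246
Higher: delay to age 3 (1.9246).

1.92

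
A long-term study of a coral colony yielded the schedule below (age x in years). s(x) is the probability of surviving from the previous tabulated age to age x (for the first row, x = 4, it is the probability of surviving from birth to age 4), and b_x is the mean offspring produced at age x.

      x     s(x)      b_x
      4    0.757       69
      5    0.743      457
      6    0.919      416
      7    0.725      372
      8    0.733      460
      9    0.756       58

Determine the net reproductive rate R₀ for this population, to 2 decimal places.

Survivorship from birth: l_x = s_4·s_5·…·s_x.
  l_4 = 0.75700
  l_5 = 0.56245
  l_6 = 0.51689
  l_7 = 0.37475
  l_8 = 0.27469
  l_9 = 0.20767
R₀ = Σ l_x b_x:
  age 4: 0.75700 × 69 = 52.2330
  age 5: 0.56245 × 457 = 257.0396
  age 6: 0.51689 × 416 = 215.0262
  age 7: 0.37475 × 372 = 139.4070
  age 8: 0.27469 × 460 = 126.3574
  age 9: 0.20767 × 58 = 12.0449
R₀ = 52.2330 + 257.0396 + 215.0262 + 139.4070 + 126.3574 + 12.0449 = 802.1082

802.11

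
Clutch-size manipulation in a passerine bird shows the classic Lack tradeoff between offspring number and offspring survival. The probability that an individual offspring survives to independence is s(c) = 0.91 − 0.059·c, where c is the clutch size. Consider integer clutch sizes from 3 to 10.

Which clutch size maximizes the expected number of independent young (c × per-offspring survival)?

8

Expected independent young = c × s(c):
  c=3: 3 × 0.733 = 2.199
  c=4: 4 × 0.674 = 2.696
  c=5: 5 × 0.615 = 3.075
  c=6: 6 × 0.556 = 3.336
  c=7: 7 × 0.497 = 3.479
  c=8: 8 × 0.438 = 3.504
  c=9: 9 × 0.379 = 3.411
  c=10: 10 × 0.320 = 3.200
Maximum at c = 8 (3.504 independent young).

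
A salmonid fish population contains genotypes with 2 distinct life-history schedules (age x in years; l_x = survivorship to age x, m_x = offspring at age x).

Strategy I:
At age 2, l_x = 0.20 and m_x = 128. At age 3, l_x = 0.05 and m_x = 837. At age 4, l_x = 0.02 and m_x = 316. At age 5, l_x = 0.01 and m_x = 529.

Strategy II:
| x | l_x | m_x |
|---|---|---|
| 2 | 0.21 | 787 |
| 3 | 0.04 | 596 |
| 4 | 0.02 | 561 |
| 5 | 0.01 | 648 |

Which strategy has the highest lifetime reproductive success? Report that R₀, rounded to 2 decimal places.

Strategy I: R₀ = 0.20×128 + 0.05×837 + 0.02×316 + 0.01×529 = 79.0600
Strategy II: R₀ = 0.21×787 + 0.04×596 + 0.02×561 + 0.01×648 = 206.8100
Highest R₀: strategy II with 206.8100.

206.81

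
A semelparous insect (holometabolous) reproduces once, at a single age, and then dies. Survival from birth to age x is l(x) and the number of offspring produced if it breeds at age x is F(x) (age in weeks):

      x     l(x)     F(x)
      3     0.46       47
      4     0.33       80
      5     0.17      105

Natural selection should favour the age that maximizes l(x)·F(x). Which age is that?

Expected offspring if breeding at age x = l(x) × F(x):
  age 3: 0.46 × 47 = 21.620
  age 4: 0.33 × 80 = 26.400
  age 5: 0.17 × 105 = 17.850
Maximum at age 4 (26.400).

4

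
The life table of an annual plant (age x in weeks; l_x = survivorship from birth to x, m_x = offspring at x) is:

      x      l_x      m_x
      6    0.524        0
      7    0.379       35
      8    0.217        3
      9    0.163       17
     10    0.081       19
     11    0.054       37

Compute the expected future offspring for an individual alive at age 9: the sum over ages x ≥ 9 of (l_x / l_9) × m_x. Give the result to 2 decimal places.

l_9 = 0.163. Conditional survival from age 9 to x is l_x / l_9.
  x=9: (0.163/0.163) × 17 = 17.0000
  x=10: (0.081/0.163) × 19 = 9.4417
  x=11: (0.054/0.163) × 37 = 12.2577
Sum = 17.0000 + 9.4417 + 12.2577 = 38.6994

38.70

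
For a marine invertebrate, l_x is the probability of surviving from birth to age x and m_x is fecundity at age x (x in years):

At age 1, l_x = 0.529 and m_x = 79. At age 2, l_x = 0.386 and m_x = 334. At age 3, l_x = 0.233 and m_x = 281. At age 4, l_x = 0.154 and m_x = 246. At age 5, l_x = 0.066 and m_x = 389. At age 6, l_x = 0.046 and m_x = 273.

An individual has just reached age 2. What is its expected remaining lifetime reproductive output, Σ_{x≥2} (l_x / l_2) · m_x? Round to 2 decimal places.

l_2 = 0.386. Conditional survival from age 2 to x is l_x / l_2.
  x=2: (0.386/0.386) × 334 = 334.0000
  x=3: (0.233/0.386) × 281 = 169.6192
  x=4: (0.154/0.386) × 246 = 98.1451
  x=5: (0.066/0.386) × 389 = 66.5130
  x=6: (0.046/0.386) × 273 = 32.5337
Sum = 334.0000 + 169.6192 + 98.1451 + 66.5130 + 32.5337 = 700.8109

700.81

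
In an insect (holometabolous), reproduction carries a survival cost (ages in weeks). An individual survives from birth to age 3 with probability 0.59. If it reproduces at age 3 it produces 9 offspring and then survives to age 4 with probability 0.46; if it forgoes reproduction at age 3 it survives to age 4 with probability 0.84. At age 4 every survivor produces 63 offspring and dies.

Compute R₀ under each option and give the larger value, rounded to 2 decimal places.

breed at age 3: R₀ = 0.59 × (9 + 0.46 × 63) = 0.59 × 37.9800 = 22.4082
delay to age 4: R₀ = 0.59 × (0.84 × 63) = 0.59 × 52.9200 = 31.2228
Higher: delay to age 4 (31.2228).

31.22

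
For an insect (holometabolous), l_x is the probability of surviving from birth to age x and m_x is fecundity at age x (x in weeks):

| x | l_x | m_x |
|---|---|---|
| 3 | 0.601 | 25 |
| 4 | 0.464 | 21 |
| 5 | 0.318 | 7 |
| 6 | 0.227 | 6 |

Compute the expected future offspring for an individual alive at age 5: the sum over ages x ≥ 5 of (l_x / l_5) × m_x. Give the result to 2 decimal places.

l_5 = 0.318. Conditional survival from age 5 to x is l_x / l_5.
  x=5: (0.318/0.318) × 7 = 7.0000
  x=6: (0.227/0.318) × 6 = 4.2830
Sum = 7.0000 + 4.2830 = 11.2830

11.28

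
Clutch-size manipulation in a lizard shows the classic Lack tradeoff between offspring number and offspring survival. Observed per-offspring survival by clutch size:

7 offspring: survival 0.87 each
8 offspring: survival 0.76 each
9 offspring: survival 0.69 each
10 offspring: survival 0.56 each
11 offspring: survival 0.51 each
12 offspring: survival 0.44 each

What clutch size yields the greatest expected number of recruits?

Expected recruits = c × s(c):
  c=7: 7 × 0.87 = 6.090
  c=8: 8 × 0.76 = 6.080
  c=9: 9 × 0.69 = 6.210
  c=10: 10 × 0.56 = 5.600
  c=11: 11 × 0.51 = 5.610
  c=12: 12 × 0.44 = 5.280
Maximum at c = 9 (6.210 recruits).

9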